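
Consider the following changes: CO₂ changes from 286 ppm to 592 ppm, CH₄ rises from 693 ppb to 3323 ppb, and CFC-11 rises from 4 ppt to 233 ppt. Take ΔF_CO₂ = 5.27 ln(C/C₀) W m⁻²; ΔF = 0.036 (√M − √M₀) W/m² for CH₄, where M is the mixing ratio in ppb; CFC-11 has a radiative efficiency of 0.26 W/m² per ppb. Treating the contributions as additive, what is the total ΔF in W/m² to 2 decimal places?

ΔF = 5.02 W/m²

CO₂: 5.27 × ln(592/286) = 5.27 × ln(2.06993) = 5.27 × 0.72751 = 3.8340 W/m².
CH₄: 0.036 × (√3323 − √693) = 0.036 × (57.6455 − 26.3249) = 0.036 × 31.3206 = 1.1275 W/m².
CFC-11: Δ = 233 − 4 = 229 ppt = 0.229 ppb; ΔF = 0.26 × 0.229 = 0.0595 W/m².
Total ΔF = 3.8340 + 1.1275 + 0.0595 = 5.0210 W/m².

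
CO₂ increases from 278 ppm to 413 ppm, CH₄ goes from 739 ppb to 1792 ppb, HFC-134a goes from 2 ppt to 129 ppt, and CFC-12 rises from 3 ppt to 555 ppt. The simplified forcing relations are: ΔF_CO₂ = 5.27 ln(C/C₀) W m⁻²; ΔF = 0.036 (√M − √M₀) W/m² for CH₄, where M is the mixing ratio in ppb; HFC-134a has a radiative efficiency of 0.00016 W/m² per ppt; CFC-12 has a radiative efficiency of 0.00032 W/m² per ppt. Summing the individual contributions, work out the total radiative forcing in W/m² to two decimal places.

CO₂: 5.27 × ln(413/278) = 5.27 × ln(1.48561) = 5.27 × 0.39583 = 2.0860 W/m².
CH₄: 0.036 × (√1792 − √739) = 0.036 × (42.3320 − 27.1846) = 0.036 × 15.1474 = 0.5453 W/m².
HFC-134a: ΔF = 0.00016 × (129 − 2) = 0.00016 × 127 = 0.0203 W/m².
CFC-12: ΔF = 0.00032 × (555 − 3) = 0.00032 × 552 = 0.1766 W/m².
Total ΔF = 2.0860 + 0.5453 + 0.0203 + 0.1766 = 2.8282 W/m².

ΔF = 2.83 W/m²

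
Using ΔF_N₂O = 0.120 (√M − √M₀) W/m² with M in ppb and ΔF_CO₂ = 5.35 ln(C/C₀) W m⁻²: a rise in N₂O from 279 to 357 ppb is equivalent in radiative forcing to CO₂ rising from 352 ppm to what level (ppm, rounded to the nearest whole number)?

C ≈ 370 ppm

N₂O forcing: 0.120 × (√357 − √279) = 0.120 × (18.8944 − 16.7033) = 0.120 × 2.1911 = 0.26293 W/m².
Set 5.35 ln(C/352) = 0.26293: ln(C/352) = 0.26293/5.35 = 0.04915, so C = 352 × e^0.04915 = 352 × 1.05038 = 369.73 ppm.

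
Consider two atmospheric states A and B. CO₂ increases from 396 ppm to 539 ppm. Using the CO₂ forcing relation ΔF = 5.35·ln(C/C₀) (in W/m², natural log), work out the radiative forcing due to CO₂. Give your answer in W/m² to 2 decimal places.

ΔF = 1.65 W/m²

CO₂ absorption bands are partially saturated, so forcing scales with the logarithm of the concentration ratio.
CO₂: 5.35 × ln(539/396) = 5.35 × ln(1.36111) = 5.35 × 0.30830 = 1.6494 W/m².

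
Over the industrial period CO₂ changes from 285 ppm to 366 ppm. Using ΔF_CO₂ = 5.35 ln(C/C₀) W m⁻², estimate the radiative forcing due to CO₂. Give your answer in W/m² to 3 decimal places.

CO₂: 5.35 × ln(366/285) = 5.35 × ln(1.28421) = 5.35 × 0.25014 = 1.3382 W/m².

ΔF = 1.338 W/m²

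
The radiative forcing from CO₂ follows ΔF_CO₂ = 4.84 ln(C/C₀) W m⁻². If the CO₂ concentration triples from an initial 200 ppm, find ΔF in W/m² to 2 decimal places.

ΔF = 5.32 W/m²

ΔF = 4.84 × ln(3) = 4.84 × 1.09861 = 5.3173 W/m².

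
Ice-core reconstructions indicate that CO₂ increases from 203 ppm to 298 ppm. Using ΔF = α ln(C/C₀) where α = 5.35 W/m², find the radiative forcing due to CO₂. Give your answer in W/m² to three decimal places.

ΔF = 2.054 W/m²

CO₂: 5.35 × ln(298/203) = 5.35 × ln(1.46798) = 5.35 × 0.38389 = 2.0538 W/m².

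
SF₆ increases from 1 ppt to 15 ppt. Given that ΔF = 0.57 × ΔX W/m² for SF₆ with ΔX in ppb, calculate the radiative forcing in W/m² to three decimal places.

SF₆: Δ = 15 − 1 = 14 ppt = 0.014 ppb; ΔF = 0.57 × 0.014 = 0.0080 W/m².

ΔF = 0.008 W/m²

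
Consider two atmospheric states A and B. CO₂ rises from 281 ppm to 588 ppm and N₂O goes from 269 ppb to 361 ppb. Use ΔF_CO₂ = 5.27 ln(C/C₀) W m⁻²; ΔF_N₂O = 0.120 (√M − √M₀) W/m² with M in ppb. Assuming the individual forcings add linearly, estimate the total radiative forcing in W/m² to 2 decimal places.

CO₂: 5.27 × ln(588/281) = 5.27 × ln(2.09253) = 5.27 × 0.73837 = 3.8912 W/m².
N₂O: 0.120 × (√361 − √269) = 0.120 × (19.0000 − 16.4012) = 0.120 × 2.5988 = 0.3119 W/m².
Total ΔF = 3.8912 + 0.3119 = 4.2031 W/m².

ΔF = 4.20 W/m²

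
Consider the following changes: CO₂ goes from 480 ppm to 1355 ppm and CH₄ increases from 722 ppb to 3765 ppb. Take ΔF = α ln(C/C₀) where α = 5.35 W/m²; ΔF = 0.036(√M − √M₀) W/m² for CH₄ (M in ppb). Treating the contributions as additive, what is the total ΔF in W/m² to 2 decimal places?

ΔF = 6.79 W/m²

CO₂: 5.35 × ln(1355/480) = 5.35 × ln(2.82292) = 5.35 × 1.03777 = 5.5521 W/m².
CH₄: 0.036 × (√3765 − √722) = 0.036 × (61.3596 − 26.8701) = 0.036 × 34.4895 = 1.2416 W/m².
Total ΔF = 5.5521 + 1.2416 = 6.7937 W/m².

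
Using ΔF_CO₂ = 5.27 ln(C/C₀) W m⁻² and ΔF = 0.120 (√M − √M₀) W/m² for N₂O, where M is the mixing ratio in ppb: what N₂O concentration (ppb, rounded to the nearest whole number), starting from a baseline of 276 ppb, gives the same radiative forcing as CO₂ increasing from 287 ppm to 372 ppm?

M ≈ 784 ppb

CO₂ forcing: 5.27 × ln(372/287) = 5.27 × 0.259412 = 1.36710 W/m².
Set 0.120(√M − √276) = 1.36710: √M = 1.36710/0.120 + √276 = 11.3925 + 16.6132 = 28.0057.
M = (28.0057)² = 784.32 ppb.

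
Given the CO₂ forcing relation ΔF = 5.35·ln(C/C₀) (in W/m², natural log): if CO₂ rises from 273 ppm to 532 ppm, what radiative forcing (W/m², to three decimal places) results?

CO₂: 5.35 × ln(532/273) = 5.35 × ln(1.94872) = 5.35 × 0.66717 = 3.5694 W/m².

ΔF = 3.569 W/m²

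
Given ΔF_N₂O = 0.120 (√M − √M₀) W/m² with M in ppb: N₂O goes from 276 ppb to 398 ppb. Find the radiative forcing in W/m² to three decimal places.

ΔF = 0.400 W/m²

N₂O: 0.120 × (√398 − √276) = 0.120 × (19.9499 − 16.6132) = 0.120 × 3.3367 = 0.4004 W/m².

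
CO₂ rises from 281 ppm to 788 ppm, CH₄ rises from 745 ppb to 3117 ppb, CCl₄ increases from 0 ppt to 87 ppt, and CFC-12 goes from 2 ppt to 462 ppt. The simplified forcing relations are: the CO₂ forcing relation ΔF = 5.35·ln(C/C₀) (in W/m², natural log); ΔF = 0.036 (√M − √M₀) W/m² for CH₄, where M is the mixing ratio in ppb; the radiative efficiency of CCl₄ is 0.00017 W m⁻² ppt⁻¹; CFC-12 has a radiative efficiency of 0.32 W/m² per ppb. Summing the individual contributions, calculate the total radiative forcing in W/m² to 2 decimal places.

CO₂: 5.35 × ln(788/281) = 5.35 × ln(2.80427) = 5.35 × 1.03114 = 5.5166 W/m².
CH₄: 0.036 × (√3117 − √745) = 0.036 × (55.8301 − 27.2947) = 0.036 × 28.5354 = 1.0273 W/m².
CCl₄: ΔF = 0.00017 × (87 − 0) = 0.00017 × 87 = 0.0148 W/m².
CFC-12: Δ = 462 − 2 = 460 ppt = 0.460 ppb; ΔF = 0.32 × 0.460 = 0.1472 W/m².
Total ΔF = 5.5166 + 1.0273 + 0.0148 + 0.1472 = 6.7059 W/m².

ΔF = 6.71 W/m²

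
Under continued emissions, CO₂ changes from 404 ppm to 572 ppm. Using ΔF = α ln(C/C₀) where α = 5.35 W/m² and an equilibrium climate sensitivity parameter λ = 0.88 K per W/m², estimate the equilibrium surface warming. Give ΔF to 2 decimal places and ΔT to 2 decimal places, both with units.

ΔF = 1.86 W/m²; ΔT = 1.64 K

CO₂: 5.35 × ln(572/404) = 5.35 × ln(1.41584) = 5.35 × 0.34772 = 1.8603 W/m².
ΔT = λ ΔF = 0.88 × 1.86 = 1.6368 K.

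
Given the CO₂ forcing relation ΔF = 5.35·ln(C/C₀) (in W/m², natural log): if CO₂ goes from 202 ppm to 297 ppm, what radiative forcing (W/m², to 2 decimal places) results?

CO₂ absorption bands are partially saturated, so forcing scales with the logarithm of the concentration ratio.
CO₂: 5.35 × ln(297/202) = 5.35 × ln(1.47030) = 5.35 × 0.38547 = 2.0623 W/m².

ΔF = 2.06 W/m²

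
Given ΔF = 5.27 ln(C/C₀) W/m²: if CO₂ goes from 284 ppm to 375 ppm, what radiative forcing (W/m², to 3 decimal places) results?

ΔF = 1.465 W/m²

CO₂: 5.27 × ln(375/284) = 5.27 × ln(1.32042) = 5.27 × 0.27795 = 1.4648 W/m².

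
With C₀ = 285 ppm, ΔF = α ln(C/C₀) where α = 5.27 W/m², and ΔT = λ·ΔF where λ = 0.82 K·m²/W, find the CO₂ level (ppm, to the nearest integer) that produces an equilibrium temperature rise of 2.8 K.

C ≈ 545 ppm

Required forcing: ΔF = ΔT/λ = 2.8/0.82 = 3.4146 W/m².
Then ln(C/285) = ΔF/5.27 = 3.4146/5.27 = 0.64793.
So C = 285 × e^0.64793 = 285 × 1.91158 = 544.80 ppm.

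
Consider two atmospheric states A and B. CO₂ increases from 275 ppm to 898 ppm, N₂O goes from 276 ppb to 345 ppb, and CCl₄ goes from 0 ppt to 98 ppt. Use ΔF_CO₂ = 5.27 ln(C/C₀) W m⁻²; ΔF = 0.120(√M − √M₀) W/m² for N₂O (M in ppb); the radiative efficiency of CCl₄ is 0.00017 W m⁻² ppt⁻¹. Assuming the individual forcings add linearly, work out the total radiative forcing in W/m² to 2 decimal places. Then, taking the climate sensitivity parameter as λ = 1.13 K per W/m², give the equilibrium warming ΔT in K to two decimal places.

ΔF = 6.49 W/m²; ΔT = 7.33 K

CO₂: 5.27 × ln(898/275) = 5.27 × ln(3.26545) = 5.27 × 1.18340 = 6.2365 W/m².
N₂O: 0.120 × (√345 − √276) = 0.120 × (18.5742 − 16.6132) = 0.120 × 1.9610 = 0.2353 W/m².
CCl₄: ΔF = 0.00017 × (98 − 0) = 0.00017 × 98 = 0.0167 W/m².
Total ΔF = 6.2365 + 0.2353 + 0.0167 = 6.4885 W/m².
ΔT = λ ΔF = 1.13 × 6.49 = 7.3337 K.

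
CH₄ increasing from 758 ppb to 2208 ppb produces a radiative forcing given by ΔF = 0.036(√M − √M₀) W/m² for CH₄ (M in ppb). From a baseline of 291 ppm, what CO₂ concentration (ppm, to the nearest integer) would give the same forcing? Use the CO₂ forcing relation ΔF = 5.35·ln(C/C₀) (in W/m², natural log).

C ≈ 332 ppm

CH₄ forcing: 0.036 × (√2208 − √758) = 0.036 × (46.9894 − 27.5318) = 0.036 × 19.4576 = 0.70047 W/m².
Set 5.35 ln(C/291) = 0.70047: ln(C/291) = 0.70047/5.35 = 0.13093, so C = 291 × e^0.13093 = 291 × 1.13989 = 331.71 ppm.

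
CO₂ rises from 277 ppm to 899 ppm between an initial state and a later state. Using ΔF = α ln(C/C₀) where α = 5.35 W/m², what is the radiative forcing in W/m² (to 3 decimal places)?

CO₂: 5.35 × ln(899/277) = 5.35 × ln(3.24549) = 5.35 × 1.17727 = 6.2984 W/m².

ΔF = 6.298 W/m²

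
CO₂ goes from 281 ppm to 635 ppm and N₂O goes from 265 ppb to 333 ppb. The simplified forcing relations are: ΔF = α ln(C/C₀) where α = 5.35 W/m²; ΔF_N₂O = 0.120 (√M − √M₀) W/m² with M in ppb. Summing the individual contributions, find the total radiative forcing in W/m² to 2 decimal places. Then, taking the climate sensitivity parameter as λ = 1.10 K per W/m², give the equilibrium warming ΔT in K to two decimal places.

ΔF = 4.60 W/m²; ΔT = 5.06 K

CO₂: 5.35 × ln(635/281) = 5.35 × ln(2.25979) = 5.35 × 0.81527 = 4.3617 W/m².
N₂O: 0.120 × (√333 − √265) = 0.120 × (18.2483 − 16.2788) = 0.120 × 1.9695 = 0.2363 W/m².
Total ΔF = 4.3617 + 0.2363 = 4.5980 W/m².
ΔT = λ ΔF = 1.10 × 4.60 = 5.0600 K.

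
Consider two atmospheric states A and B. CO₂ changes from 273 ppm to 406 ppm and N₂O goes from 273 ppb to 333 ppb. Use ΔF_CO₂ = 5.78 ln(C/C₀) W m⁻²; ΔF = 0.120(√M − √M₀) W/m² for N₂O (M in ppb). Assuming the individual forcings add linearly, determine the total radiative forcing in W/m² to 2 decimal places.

ΔF = 2.50 W/m²

CO₂: 5.78 × ln(406/273) = 5.78 × ln(1.48718) = 5.78 × 0.39688 = 2.2940 W/m².
N₂O: 0.120 × (√333 − √273) = 0.120 × (18.2483 − 16.5227) = 0.120 × 1.7256 = 0.2071 W/m².
Total ΔF = 2.2940 + 0.2071 = 2.5011 W/m².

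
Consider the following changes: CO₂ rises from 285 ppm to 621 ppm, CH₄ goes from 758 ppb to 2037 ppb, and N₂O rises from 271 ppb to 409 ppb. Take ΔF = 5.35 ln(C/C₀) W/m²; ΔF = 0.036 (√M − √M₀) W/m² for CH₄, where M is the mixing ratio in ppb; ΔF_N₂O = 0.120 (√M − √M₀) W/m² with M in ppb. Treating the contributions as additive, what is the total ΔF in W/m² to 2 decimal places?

CO₂: 5.35 × ln(621/285) = 5.35 × ln(2.17895) = 5.35 × 0.77884 = 4.1668 W/m².
CH₄: 0.036 × (√2037 − √758) = 0.036 × (45.1331 − 27.5318) = 0.036 × 17.6013 = 0.6336 W/m².
N₂O: 0.120 × (√409 − √271) = 0.120 × (20.2237 − 16.4621) = 0.120 × 3.7616 = 0.4514 W/m².
Total ΔF = 4.1668 + 0.6336 + 0.4514 = 5.2518 W/m².

ΔF = 5.25 W/m²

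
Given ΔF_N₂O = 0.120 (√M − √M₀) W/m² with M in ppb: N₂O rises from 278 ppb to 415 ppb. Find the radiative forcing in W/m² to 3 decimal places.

N₂O: 0.120 × (√415 − √278) = 0.120 × (20.3715 − 16.6733) = 0.120 × 3.6982 = 0.4438 W/m².

ΔF = 0.444 W/m²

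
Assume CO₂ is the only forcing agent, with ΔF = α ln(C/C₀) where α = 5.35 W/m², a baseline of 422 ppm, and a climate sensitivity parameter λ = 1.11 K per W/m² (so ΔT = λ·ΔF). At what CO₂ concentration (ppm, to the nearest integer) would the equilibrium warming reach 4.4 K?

Required forcing: ΔF = ΔT/λ = 4.4/1.11 = 3.9640 W/m².
Then ln(C/422) = ΔF/5.35 = 3.9640/5.35 = 0.74093.
So C = 422 × e^0.74093 = 422 × 2.09789 = 885.31 ppm.

C ≈ 885 ppm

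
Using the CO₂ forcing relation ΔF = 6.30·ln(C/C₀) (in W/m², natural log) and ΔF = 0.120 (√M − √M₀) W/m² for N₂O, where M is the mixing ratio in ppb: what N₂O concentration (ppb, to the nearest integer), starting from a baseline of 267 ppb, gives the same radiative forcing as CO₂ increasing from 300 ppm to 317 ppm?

CO₂ forcing: 6.30 × ln(317/300) = 6.30 × 0.055119 = 0.34725 W/m².
Set 0.120(√M − √267) = 0.34725: √M = 0.34725/0.120 + √267 = 2.8938 + 16.3401 = 19.2339.
M = (19.2339)² = 369.94 ppb.

M ≈ 370 ppb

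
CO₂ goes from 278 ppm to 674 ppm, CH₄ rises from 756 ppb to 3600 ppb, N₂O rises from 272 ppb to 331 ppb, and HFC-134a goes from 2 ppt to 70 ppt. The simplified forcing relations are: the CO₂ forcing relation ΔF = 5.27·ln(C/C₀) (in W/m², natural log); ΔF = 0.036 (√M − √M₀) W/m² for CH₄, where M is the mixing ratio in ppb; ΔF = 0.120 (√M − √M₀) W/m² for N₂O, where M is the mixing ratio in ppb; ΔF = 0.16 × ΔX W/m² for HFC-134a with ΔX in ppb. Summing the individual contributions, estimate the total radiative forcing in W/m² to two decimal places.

ΔF = 6.05 W/m²

CO₂: 5.27 × ln(674/278) = 5.27 × ln(2.42446) = 5.27 × 0.88561 = 4.6672 W/m².
CH₄: 0.036 × (√3600 − √756) = 0.036 × (60.0000 − 27.4955) = 0.036 × 32.5045 = 1.1702 W/m².
N₂O: 0.120 × (√331 − √272) = 0.120 × (18.1934 − 16.4924) = 0.120 × 1.7010 = 0.2041 W/m².
HFC-134a: Δ = 70 − 2 = 68 ppt = 0.068 ppb; ΔF = 0.16 × 0.068 = 0.0109 W/m².
Total ΔF = 4.6672 + 1.1702 + 0.2041 + 0.0109 = 6.0524 W/m².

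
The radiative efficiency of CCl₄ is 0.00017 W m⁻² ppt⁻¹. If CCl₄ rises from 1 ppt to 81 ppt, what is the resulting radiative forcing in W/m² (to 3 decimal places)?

CCl₄: ΔF = 0.00017 × (81 − 1) = 0.00017 × 80 = 0.0136 W/m².

ΔF = 0.014 W/m²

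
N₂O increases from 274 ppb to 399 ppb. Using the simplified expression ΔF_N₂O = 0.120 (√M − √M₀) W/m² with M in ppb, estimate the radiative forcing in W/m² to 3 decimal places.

ΔF = 0.411 W/m²

N₂O: 0.120 × (√399 − √274) = 0.120 × (19.9750 − 16.5529) = 0.120 × 3.4221 = 0.4107 W/m².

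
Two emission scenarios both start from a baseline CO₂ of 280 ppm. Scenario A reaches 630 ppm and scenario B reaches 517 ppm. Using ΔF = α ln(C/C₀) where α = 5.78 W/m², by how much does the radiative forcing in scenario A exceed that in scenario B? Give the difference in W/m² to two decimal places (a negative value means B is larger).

ΔF_A − ΔF_B = 1.14 W/m²

ΔF_A = 5.78 ln(630/280) = 5.78 × 0.81093 = 4.6872 W/m².
ΔF_B = 5.78 ln(517/280) = 5.78 × 0.61325 = 3.5446 W/m².
Difference: 4.6872 − 3.5446 = 1.1426 W/m².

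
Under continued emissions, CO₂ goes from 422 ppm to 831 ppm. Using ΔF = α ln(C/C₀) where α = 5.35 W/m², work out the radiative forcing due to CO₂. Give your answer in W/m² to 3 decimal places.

CO₂: 5.35 × ln(831/422) = 5.35 × ln(1.96919) = 5.35 × 0.67762 = 3.6253 W/m².

ΔF = 3.625 W/m²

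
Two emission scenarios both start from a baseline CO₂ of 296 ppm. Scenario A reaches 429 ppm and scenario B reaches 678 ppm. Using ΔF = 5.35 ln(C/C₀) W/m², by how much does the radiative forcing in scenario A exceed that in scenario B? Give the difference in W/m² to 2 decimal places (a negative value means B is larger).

ΔF_A − ΔF_B = -2.45 W/m²

ΔF_A = 5.35 ln(429/296) = 5.35 × 0.37110 = 1.9854 W/m².
ΔF_B = 5.35 ln(678/296) = 5.35 × 0.82879 = 4.4340 W/m².
Difference: 1.9854 − 4.4340 = -2.4486 W/m².
(Equivalently, ΔF_A − ΔF_B = 5.35 ln(429/678) = 5.35 × -0.45769 = -2.4486 W/m².)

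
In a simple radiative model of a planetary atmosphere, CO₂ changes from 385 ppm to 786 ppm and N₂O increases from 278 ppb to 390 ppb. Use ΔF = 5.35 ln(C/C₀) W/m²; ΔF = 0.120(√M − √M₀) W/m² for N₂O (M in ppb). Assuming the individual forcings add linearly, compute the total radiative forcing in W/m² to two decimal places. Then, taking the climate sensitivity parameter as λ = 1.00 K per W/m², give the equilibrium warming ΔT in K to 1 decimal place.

CO₂: 5.35 × ln(786/385) = 5.35 × ln(2.04156) = 5.35 × 0.71371 = 3.8183 W/m².
N₂O: 0.120 × (√390 − √278) = 0.120 × (19.7484 − 16.6733) = 0.120 × 3.0751 = 0.3690 W/m².
Total ΔF = 3.8183 + 0.3690 = 4.1873 W/m².
ΔT = λ ΔF = 1.00 × 4.19 = 4.1900 K.

ΔF = 4.19 W/m²; ΔT = 4.2 K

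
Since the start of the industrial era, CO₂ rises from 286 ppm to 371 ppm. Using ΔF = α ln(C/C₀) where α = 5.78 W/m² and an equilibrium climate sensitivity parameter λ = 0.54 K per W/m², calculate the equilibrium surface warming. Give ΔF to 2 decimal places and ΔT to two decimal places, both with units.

ΔF = 1.50 W/m²; ΔT = 0.81 K

CO₂: 5.78 × ln(371/286) = 5.78 × ln(1.29720) = 5.78 × 0.26021 = 1.5040 W/m².
ΔT = λ ΔF = 0.54 × 1.50 = 0.8100 K.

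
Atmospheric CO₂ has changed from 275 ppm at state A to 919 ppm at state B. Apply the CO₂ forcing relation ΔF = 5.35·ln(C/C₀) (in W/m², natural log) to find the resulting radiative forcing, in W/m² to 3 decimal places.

ΔF = 6.455 W/m²

CO₂ absorption bands are partially saturated, so forcing scales with the logarithm of the concentration ratio.
CO₂: 5.35 × ln(919/275) = 5.35 × ln(3.34182) = 5.35 × 1.20652 = 6.4549 W/m².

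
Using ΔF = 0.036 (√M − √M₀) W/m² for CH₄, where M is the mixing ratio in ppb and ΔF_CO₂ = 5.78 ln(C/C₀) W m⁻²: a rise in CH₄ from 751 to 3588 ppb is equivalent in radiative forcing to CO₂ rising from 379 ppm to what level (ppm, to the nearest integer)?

CH₄ forcing: 0.036 × (√3588 − √751) = 0.036 × (59.8999 − 27.4044) = 0.036 × 32.4955 = 1.16984 W/m².
Set 5.78 ln(C/379) = 1.16984: ln(C/379) = 1.16984/5.78 = 0.20239, so C = 379 × e^0.20239 = 379 × 1.22433 = 464.02 ppm.

C ≈ 464 ppm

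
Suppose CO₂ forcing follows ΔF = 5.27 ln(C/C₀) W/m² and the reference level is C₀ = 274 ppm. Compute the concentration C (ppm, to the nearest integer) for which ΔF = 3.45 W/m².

C ≈ 527 ppm

Set 5.27 ln(C/274) = 3.45, so ln(C/274) = 3.45/5.27 = 0.65465.
Then C/274 = e^0.65465 = 1.92447, giving C = 274 × 1.92447 = 527.30 ppm.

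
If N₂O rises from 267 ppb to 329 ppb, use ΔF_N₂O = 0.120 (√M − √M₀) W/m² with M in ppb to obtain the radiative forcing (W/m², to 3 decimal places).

N₂O: 0.120 × (√329 − √267) = 0.120 × (18.1384 − 16.3401) = 0.120 × 1.7983 = 0.2158 W/m².

ΔF = 0.216 W/m²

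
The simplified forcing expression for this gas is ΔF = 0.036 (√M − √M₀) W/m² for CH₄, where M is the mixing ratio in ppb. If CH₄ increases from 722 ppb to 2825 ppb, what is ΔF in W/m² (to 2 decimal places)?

CH₄: 0.036 × (√2825 − √722) = 0.036 × (53.1507 − 26.8701) = 0.036 × 26.2806 = 0.9461 W/m².

ΔF = 0.95 W/m²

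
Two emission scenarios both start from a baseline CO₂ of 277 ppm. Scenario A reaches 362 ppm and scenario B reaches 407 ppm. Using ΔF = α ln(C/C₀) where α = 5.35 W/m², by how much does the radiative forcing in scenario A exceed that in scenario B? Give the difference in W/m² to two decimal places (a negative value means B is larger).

ΔF_A = 5.35 ln(362/277) = 5.35 × 0.26763 = 1.4318 W/m².
ΔF_B = 5.35 ln(407/277) = 5.35 × 0.38480 = 2.0587 W/m².
Difference: 1.4318 − 2.0587 = -0.6269 W/m².
(Equivalently, ΔF_A − ΔF_B = 5.35 ln(362/407) = 5.35 × -0.11717 = -0.6269 W/m².)

ΔF_A − ΔF_B = -0.63 W/m²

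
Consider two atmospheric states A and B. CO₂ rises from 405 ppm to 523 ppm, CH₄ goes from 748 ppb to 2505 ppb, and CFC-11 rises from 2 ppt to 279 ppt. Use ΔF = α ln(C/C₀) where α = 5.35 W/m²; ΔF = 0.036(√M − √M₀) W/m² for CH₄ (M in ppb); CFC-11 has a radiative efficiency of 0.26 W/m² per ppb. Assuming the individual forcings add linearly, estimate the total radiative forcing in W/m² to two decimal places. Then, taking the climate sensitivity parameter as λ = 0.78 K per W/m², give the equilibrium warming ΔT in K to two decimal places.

ΔF = 2.26 W/m²; ΔT = 1.76 K

CO₂: 5.35 × ln(523/405) = 5.35 × ln(1.29136) = 5.35 × 0.25570 = 1.3680 W/m².
CH₄: 0.036 × (√2505 − √748) = 0.036 × (50.0500 − 27.3496) = 0.036 × 22.7004 = 0.8172 W/m².
CFC-11: Δ = 279 − 2 = 277 ppt = 0.277 ppb; ΔF = 0.26 × 0.277 = 0.0720 W/m².
Total ΔF = 1.3680 + 0.8172 + 0.0720 = 2.2572 W/m².
ΔT = λ ΔF = 0.78 × 2.26 = 1.7628 K.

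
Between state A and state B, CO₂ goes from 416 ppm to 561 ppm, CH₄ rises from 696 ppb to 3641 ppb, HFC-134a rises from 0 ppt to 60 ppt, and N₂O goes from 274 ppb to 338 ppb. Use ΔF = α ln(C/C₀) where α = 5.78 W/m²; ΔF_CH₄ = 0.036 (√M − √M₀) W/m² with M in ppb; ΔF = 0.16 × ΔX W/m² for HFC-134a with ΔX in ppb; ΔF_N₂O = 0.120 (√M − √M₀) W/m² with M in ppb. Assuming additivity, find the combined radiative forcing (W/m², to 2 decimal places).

ΔF = 3.18 W/m²

CO₂: 5.78 × ln(561/416) = 5.78 × ln(1.34856) = 5.78 × 0.29904 = 1.7285 W/m².
CH₄: 0.036 × (√3641 − √696) = 0.036 × (60.3407 − 26.3818) = 0.036 × 33.9589 = 1.2225 W/m².
HFC-134a: Δ = 60 − 0 = 60 ppt = 0.060 ppb; ΔF = 0.16 × 0.060 = 0.0096 W/m².
N₂O: 0.120 × (√338 − √274) = 0.120 × (18.3848 − 16.5529) = 0.120 × 1.8319 = 0.2198 W/m².
Total ΔF = 1.7285 + 1.2225 + 0.0096 + 0.2198 = 3.1804 W/m².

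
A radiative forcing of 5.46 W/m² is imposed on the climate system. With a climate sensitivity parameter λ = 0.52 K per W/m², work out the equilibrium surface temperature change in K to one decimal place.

ΔT = 2.8 K

ΔT = λ ΔF = 0.52 × 5.46 = 2.8392 K.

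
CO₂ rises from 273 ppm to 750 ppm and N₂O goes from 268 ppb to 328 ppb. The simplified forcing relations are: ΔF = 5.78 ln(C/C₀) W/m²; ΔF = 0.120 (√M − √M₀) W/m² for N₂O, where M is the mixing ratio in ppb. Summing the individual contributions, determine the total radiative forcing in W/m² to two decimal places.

ΔF = 6.05 W/m²

CO₂: 5.78 × ln(750/273) = 5.78 × ln(2.74725) = 5.78 × 1.01060 = 5.8413 W/m².
N₂O: 0.120 × (√328 − √268) = 0.120 × (18.1108 − 16.3707) = 0.120 × 1.7401 = 0.2088 W/m².
Total ΔF = 5.8413 + 0.2088 = 6.0501 W/m².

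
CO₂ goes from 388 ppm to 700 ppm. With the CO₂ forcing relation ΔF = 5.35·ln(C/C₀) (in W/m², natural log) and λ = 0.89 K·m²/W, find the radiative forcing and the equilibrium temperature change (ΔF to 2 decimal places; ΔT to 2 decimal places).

CO₂: 5.35 × ln(700/388) = 5.35 × ln(1.80412) = 5.35 × 0.59007 = 3.1569 W/m².
ΔT = λ ΔF = 0.89 × 3.16 = 2.8124 K.

ΔF = 3.16 W/m²; ΔT = 2.81 K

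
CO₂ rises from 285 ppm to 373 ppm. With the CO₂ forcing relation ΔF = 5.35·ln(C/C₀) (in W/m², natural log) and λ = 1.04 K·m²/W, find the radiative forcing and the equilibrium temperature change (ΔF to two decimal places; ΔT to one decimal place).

CO₂: 5.35 × ln(373/285) = 5.35 × ln(1.30877) = 5.35 × 0.26909 = 1.4396 W/m².
ΔT = λ ΔF = 1.04 × 1.44 = 1.4976 K.

ΔF = 1.44 W/m²; ΔT = 1.5 K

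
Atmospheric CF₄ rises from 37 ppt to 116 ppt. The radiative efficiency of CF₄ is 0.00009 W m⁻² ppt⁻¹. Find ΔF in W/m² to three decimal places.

ΔF = 0.007 W/m²

CF₄: ΔF = 0.00009 × (116 − 37) = 0.00009 × 79 = 0.0071 W/m².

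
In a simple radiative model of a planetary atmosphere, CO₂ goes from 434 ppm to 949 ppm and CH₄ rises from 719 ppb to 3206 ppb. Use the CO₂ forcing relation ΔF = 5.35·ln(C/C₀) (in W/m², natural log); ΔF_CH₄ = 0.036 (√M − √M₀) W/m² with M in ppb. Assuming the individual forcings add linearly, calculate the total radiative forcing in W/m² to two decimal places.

CO₂: 5.35 × ln(949/434) = 5.35 × ln(2.18664) = 5.35 × 0.78237 = 4.1857 W/m².
CH₄: 0.036 × (√3206 − √719) = 0.036 × (56.6216 − 26.8142) = 0.036 × 29.8074 = 1.0731 W/m².
Total ΔF = 4.1857 + 1.0731 = 5.2588 W/m².

ΔF = 5.26 W/m²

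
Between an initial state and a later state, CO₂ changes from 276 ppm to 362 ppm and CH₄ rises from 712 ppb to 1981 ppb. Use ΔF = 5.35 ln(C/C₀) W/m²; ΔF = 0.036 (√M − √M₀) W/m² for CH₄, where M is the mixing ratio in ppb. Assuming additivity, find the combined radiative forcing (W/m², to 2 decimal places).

ΔF = 2.09 W/m²

CO₂: 5.35 × ln(362/276) = 5.35 × ln(1.31159) = 5.35 × 0.27124 = 1.4511 W/m².
CH₄: 0.036 × (√1981 − √712) = 0.036 × (44.5084 − 26.6833) = 0.036 × 17.8251 = 0.6417 W/m².
Total ΔF = 1.4511 + 0.6417 = 2.0928 W/m².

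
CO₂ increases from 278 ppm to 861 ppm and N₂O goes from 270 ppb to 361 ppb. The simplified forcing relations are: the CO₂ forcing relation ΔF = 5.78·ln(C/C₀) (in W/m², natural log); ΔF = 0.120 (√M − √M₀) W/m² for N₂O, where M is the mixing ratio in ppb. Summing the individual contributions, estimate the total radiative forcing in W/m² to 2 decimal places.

ΔF = 6.84 W/m²

CO₂: 5.78 × ln(861/278) = 5.78 × ln(3.09712) = 5.78 × 1.13047 = 6.5341 W/m².
N₂O: 0.120 × (√361 − √270) = 0.120 × (19.0000 − 16.4317) = 0.120 × 2.5683 = 0.3082 W/m².
Total ΔF = 6.5341 + 0.3082 = 6.8423 W/m².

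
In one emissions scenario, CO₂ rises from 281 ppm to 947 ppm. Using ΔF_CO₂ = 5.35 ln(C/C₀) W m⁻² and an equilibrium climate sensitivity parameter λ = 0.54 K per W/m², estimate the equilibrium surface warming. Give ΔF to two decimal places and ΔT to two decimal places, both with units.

CO₂: 5.35 × ln(947/281) = 5.35 × ln(3.37011) = 5.35 × 1.21495 = 6.5000 W/m².
ΔT = λ ΔF = 0.54 × 6.50 = 3.5100 K.

ΔF = 6.50 W/m²; ΔT = 3.51 K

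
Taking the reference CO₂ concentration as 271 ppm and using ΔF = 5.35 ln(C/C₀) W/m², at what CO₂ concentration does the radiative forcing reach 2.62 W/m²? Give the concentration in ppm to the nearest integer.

Set 5.35 ln(C/271) = 2.62, so ln(C/271) = 2.62/5.35 = 0.48972.
Then C/271 = e^0.48972 = 1.63186, giving C = 271 × 1.63186 = 442.23 ppm.

C ≈ 442 ppm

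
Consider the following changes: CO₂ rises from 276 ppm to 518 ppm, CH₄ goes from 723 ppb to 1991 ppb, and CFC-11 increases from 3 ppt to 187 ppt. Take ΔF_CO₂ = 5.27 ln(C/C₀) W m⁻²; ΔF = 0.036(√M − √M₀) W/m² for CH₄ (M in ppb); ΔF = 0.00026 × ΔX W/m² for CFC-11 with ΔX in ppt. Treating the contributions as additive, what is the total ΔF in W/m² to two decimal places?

CO₂: 5.27 × ln(518/276) = 5.27 × ln(1.87681) = 5.27 × 0.62957 = 3.3178 W/m².
CH₄: 0.036 × (√1991 − √723) = 0.036 × (44.6206 − 26.8887) = 0.036 × 17.7319 = 0.6383 W/m².
CFC-11: ΔF = 0.00026 × (187 − 3) = 0.00026 × 184 = 0.0478 W/m².
Total ΔF = 3.3178 + 0.6383 + 0.0478 = 4.0039 W/m².

ΔF = 4.00 W/m²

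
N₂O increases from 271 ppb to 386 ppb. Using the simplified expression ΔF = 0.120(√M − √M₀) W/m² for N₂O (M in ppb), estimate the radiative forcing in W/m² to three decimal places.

ΔF = 0.382 W/m²

N₂O: 0.120 × (√386 − √271) = 0.120 × (19.6469 − 16.4621) = 0.120 × 3.1848 = 0.3822 W/m².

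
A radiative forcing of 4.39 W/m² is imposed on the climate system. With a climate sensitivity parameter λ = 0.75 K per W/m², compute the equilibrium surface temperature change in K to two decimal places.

ΔT = λ ΔF = 0.75 × 4.39 = 3.2925 K.

ΔT = 3.29 K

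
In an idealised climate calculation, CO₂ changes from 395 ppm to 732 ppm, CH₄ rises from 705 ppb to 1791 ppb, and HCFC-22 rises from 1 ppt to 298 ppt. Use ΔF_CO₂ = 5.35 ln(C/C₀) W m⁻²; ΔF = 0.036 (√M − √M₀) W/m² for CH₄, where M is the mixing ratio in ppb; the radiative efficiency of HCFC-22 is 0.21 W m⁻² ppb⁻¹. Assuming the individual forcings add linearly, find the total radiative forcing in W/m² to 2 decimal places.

CO₂: 5.35 × ln(732/395) = 5.35 × ln(1.85316) = 5.35 × 0.61689 = 3.3004 W/m².
CH₄: 0.036 × (√1791 − √705) = 0.036 × (42.3202 − 26.5518) = 0.036 × 15.7684 = 0.5677 W/m².
HCFC-22: Δ = 298 − 1 = 297 ppt = 0.297 ppb; ΔF = 0.21 × 0.297 = 0.0624 W/m².
Total ΔF = 3.3004 + 0.5677 + 0.0624 = 3.9305 W/m².

ΔF = 3.93 W/m²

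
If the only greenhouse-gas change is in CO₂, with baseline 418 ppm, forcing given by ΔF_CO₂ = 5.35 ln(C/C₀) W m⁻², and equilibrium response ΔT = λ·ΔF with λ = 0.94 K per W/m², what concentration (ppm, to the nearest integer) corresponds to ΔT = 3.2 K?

C ≈ 790 ppm

Required forcing: ΔF = ΔT/λ = 3.2/0.94 = 3.4043 W/m².
Then ln(C/418) = ΔF/5.35 = 3.4043/5.35 = 0.63632.
So C = 418 × e^0.63632 = 418 × 1.88951 = 789.82 ppm.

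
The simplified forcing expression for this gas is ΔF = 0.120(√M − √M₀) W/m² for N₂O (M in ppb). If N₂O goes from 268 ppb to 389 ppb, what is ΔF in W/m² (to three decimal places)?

N₂O: 0.120 × (√389 − √268) = 0.120 × (19.7231 − 16.3707) = 0.120 × 3.3524 = 0.4023 W/m².

ΔF = 0.402 W/m²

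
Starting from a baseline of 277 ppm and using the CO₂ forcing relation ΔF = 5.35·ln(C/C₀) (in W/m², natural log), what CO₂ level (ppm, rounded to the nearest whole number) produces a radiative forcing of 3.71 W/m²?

Set 5.35 ln(C/277) = 3.71, so ln(C/277) = 3.71/5.35 = 0.69346.
Then C/277 = e^0.69346 = 2.00063, giving C = 277 × 2.00063 = 554.17 ppm.

C ≈ 554 ppm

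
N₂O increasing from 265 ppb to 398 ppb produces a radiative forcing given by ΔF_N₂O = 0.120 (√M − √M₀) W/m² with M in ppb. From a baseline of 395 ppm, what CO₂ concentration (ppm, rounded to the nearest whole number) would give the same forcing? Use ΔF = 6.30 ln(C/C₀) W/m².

N₂O forcing: 0.120 × (√398 − √265) = 0.120 × (19.9499 − 16.2788) = 0.120 × 3.6711 = 0.44053 W/m².
Set 6.30 ln(C/395) = 0.44053: ln(C/395) = 0.44053/6.30 = 0.06993, so C = 395 × e^0.06993 = 395 × 1.07243 = 423.61 ppm.

C ≈ 424 ppm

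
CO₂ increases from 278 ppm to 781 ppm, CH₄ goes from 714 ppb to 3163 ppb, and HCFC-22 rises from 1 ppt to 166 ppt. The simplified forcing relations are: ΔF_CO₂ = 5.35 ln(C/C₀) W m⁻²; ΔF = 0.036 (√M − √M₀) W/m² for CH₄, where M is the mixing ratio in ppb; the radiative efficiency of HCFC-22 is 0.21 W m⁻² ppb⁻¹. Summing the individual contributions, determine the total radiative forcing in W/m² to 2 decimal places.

ΔF = 6.62 W/m²

CO₂: 5.35 × ln(781/278) = 5.35 × ln(2.80935) = 5.35 × 1.03295 = 5.5263 W/m².
CH₄: 0.036 × (√3163 − √714) = 0.036 × (56.2406 − 26.7208) = 0.036 × 29.5198 = 1.0627 W/m².
HCFC-22: Δ = 166 − 1 = 165 ppt = 0.165 ppb; ΔF = 0.21 × 0.165 = 0.0347 W/m².
Total ΔF = 5.5263 + 1.0627 + 0.0347 = 6.6237 W/m².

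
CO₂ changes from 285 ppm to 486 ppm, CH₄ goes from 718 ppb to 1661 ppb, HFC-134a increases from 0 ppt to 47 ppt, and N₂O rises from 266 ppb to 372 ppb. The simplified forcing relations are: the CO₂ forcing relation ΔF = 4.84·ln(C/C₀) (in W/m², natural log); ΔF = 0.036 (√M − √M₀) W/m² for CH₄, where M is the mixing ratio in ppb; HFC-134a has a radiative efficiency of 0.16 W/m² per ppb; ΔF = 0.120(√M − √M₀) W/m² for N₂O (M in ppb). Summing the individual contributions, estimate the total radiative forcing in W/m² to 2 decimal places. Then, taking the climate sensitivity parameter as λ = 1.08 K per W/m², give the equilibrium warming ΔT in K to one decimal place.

CO₂: 4.84 × ln(486/285) = 4.84 × ln(1.70526) = 4.84 × 0.53372 = 2.5832 W/m².
CH₄: 0.036 × (√1661 − √718) = 0.036 × (40.7554 − 26.7955) = 0.036 × 13.9599 = 0.5026 W/m².
HFC-134a: Δ = 47 − 0 = 47 ppt = 0.047 ppb; ΔF = 0.16 × 0.047 = 0.0075 W/m².
N₂O: 0.120 × (√372 − √266) = 0.120 × (19.2873 − 16.3095) = 0.120 × 2.9778 = 0.3573 W/m².
Total ΔF = 2.5832 + 0.5026 + 0.0075 + 0.3573 = 3.4506 W/m².
ΔT = λ ΔF = 1.08 × 3.45 = 3.7260 K.

ΔF = 3.45 W/m²; ΔT = 3.7 K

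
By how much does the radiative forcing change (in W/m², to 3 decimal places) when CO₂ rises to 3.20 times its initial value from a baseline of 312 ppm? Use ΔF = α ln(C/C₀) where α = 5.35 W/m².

ΔF = 6.223 W/m²

ΔF = 5.35 × ln(3.20) = 5.35 × 1.16315 = 6.2229 W/m².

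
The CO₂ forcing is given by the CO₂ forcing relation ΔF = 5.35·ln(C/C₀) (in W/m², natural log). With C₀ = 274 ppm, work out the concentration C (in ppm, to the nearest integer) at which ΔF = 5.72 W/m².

Set 5.35 ln(C/274) = 5.72, so ln(C/274) = 5.72/5.35 = 1.06916.
Then C/274 = e^1.06916 = 2.91293, giving C = 274 × 2.91293 = 798.14 ppm.

C ≈ 798 ppm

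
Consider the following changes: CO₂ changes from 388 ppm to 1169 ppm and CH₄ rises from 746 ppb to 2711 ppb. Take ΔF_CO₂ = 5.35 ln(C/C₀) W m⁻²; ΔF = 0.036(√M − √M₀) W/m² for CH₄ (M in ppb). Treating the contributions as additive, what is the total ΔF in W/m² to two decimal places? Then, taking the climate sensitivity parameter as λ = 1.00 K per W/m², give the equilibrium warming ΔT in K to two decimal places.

CO₂: 5.35 × ln(1169/388) = 5.35 × ln(3.01289) = 5.35 × 1.10290 = 5.9005 W/m².
CH₄: 0.036 × (√2711 − √746) = 0.036 × (52.0673 − 27.3130) = 0.036 × 24.7543 = 0.8912 W/m².
Total ΔF = 5.9005 + 0.8912 = 6.7917 W/m².
ΔT = λ ΔF = 1.00 × 6.79 = 6.7900 K.

ΔF = 6.79 W/m²; ΔT = 6.79 K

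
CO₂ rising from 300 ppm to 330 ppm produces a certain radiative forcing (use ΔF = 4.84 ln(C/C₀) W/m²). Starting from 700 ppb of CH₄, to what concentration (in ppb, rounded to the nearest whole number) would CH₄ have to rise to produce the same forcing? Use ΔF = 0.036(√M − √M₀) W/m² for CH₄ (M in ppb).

M ≈ 1542 ppb

CO₂ forcing: 4.84 × ln(330/300) = 4.84 × 0.095310 = 0.46130 W/m².
Set 0.036(√M − √700) = 0.46130: √M = 0.46130/0.036 + √700 = 12.8139 + 26.4575 = 39.2714.
M = (39.2714)² = 1542.24 ppb.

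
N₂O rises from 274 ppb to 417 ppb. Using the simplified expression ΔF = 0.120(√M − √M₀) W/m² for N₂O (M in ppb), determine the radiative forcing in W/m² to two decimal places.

ΔF = 0.46 W/m²

N₂O: 0.120 × (√417 − √274) = 0.120 × (20.4206 − 16.5529) = 0.120 × 3.8677 = 0.4641 W/m².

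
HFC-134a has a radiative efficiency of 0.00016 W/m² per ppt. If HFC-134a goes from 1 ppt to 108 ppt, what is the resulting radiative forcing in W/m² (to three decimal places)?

HFC-134a: ΔF = 0.00016 × (108 − 1) = 0.00016 × 107 = 0.0171 W/m².

ΔF = 0.017 W/m²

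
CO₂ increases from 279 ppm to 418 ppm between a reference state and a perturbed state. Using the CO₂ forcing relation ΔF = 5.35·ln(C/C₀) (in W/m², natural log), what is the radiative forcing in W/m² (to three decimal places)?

ΔF = 2.163 W/m²

CO₂: 5.35 × ln(418/279) = 5.35 × ln(1.49821) = 5.35 × 0.40427 = 2.1628 W/m².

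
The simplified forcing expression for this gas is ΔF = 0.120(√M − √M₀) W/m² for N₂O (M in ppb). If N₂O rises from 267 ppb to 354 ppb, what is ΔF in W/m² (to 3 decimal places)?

N₂O: 0.120 × (√354 − √267) = 0.120 × (18.8149 − 16.3401) = 0.120 × 2.4748 = 0.2970 W/m².

ΔF = 0.297 W/m²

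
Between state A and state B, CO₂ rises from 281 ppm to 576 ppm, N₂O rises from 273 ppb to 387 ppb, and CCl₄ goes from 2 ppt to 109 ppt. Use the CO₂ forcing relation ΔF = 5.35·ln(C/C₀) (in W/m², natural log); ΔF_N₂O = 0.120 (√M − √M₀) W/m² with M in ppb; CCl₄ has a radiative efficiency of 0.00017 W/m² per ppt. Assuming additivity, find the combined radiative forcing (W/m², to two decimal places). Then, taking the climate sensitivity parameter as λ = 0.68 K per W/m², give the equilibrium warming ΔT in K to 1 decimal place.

CO₂: 5.35 × ln(576/281) = 5.35 × ln(2.04982) = 5.35 × 0.71775 = 3.8400 W/m².
N₂O: 0.120 × (√387 − √273) = 0.120 × (19.6723 − 16.5227) = 0.120 × 3.1496 = 0.3780 W/m².
CCl₄: ΔF = 0.00017 × (109 − 2) = 0.00017 × 107 = 0.0182 W/m².
Total ΔF = 3.8400 + 0.3780 + 0.0182 = 4.2362 W/m².
ΔT = λ ΔF = 0.68 × 4.24 = 2.8832 K.

ΔF = 4.24 W/m²; ΔT = 2.9 K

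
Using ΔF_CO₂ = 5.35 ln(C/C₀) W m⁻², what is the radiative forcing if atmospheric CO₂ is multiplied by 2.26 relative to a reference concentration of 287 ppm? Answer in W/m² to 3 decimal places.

ΔF = 4.362 W/m²

ΔF = 5.35 × ln(2.26) = 5.35 × 0.81536 = 4.3622 W/m².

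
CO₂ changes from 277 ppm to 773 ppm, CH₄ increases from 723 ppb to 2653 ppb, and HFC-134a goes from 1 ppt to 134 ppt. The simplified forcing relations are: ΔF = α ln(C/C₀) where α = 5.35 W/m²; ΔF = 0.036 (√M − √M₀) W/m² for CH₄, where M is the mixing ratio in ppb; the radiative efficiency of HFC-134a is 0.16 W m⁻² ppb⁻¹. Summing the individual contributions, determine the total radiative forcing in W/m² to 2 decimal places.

CO₂: 5.35 × ln(773/277) = 5.35 × ln(2.79061) = 5.35 × 1.02626 = 5.4905 W/m².
CH₄: 0.036 × (√2653 − √723) = 0.036 × (51.5073 − 26.8887) = 0.036 × 24.6186 = 0.8863 W/m².
HFC-134a: Δ = 134 − 1 = 133 ppt = 0.133 ppb; ΔF = 0.16 × 0.133 = 0.0213 W/m².
Total ΔF = 5.4905 + 0.8863 + 0.0213 = 6.3981 W/m².

ΔF = 6.40 W/m²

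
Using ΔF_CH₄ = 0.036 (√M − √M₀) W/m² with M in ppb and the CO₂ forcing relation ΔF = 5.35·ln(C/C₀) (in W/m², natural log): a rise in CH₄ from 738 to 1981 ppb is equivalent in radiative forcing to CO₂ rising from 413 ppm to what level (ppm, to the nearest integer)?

CH₄ forcing: 0.036 × (√1981 − √738) = 0.036 × (44.5084 − 27.1662) = 0.036 × 17.3422 = 0.62432 W/m².
Set 5.35 ln(C/413) = 0.62432: ln(C/413) = 0.62432/5.35 = 0.11670, so C = 413 × e^0.11670 = 413 × 1.12378 = 464.12 ppm.

C ≈ 464 ppm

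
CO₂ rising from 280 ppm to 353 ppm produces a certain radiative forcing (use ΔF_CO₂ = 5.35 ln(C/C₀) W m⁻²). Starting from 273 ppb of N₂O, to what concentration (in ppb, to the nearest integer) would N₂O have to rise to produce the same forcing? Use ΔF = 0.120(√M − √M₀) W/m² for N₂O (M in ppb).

CO₂ forcing: 5.35 × ln(353/280) = 5.35 × 0.231678 = 1.23948 W/m².
Set 0.120(√M − √273) = 1.23948: √M = 1.23948/0.120 + √273 = 10.3290 + 16.5227 = 26.8517.
M = (26.8517)² = 721.01 ppb.

M ≈ 721 ppb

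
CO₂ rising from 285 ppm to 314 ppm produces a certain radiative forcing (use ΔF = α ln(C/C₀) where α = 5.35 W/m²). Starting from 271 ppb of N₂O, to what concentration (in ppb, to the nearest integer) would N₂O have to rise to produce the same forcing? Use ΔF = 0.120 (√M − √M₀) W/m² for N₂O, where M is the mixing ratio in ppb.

M ≈ 432 ppb

CO₂ forcing: 5.35 × ln(314/285) = 5.35 × 0.096904 = 0.51844 W/m².
Set 0.120(√M − √271) = 0.51844: √M = 0.51844/0.120 + √271 = 4.3203 + 16.4621 = 20.7824.
M = (20.7824)² = 431.91 ppb.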